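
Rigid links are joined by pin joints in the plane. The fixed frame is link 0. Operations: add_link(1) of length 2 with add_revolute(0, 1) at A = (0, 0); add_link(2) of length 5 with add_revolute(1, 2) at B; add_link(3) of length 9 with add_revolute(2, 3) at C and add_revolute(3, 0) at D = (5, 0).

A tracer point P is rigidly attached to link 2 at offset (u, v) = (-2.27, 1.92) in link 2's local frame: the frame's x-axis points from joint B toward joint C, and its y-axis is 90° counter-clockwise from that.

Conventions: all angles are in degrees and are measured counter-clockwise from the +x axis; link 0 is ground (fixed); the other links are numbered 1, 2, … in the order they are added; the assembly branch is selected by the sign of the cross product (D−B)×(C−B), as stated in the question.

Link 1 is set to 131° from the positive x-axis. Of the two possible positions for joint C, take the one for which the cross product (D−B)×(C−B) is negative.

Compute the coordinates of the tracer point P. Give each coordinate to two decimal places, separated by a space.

A=(0,0), D=(5.00,0)
B = A + 2.00·(cos131°, sin131°) = (-1.3121, 1.5094)
|BD| = 6.4901
circle(B,5.00) ∩ circle(D,9.00): a=-1.0692, h=4.8843
  candidates: C₊=(-1.2161,6.5085) cross=31.700; C₋=(-3.4880,-2.9923) cross=-31.700
  branch - wants cross < 0 → take C=(-3.4880,-2.9923) (cross=-31.700)
ex = (C−B)/|BC| = (-0.4352,-0.9003); ey = (0.9003,-0.4352)
P = B + -2.27·ex + 1.92·ey = (1.4044,2.7177)

1.40 2.72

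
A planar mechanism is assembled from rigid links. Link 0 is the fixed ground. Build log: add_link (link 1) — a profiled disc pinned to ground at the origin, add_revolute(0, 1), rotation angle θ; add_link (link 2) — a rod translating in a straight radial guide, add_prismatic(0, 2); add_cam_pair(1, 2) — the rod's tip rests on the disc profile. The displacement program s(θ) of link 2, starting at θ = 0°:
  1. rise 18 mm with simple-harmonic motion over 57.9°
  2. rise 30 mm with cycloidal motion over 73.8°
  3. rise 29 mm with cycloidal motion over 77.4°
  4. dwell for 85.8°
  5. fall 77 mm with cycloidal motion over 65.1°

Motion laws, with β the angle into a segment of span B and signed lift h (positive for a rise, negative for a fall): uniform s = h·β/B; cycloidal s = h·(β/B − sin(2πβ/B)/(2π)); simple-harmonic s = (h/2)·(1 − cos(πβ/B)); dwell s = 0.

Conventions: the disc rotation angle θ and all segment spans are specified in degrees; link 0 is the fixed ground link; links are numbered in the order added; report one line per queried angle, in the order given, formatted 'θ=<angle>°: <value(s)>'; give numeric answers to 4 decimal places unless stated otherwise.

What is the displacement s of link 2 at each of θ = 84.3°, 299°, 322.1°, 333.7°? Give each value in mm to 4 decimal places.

seg 1 [0°–57.9°] simple-harmonic, h=18: full span → s += 18 → s = 18.0000
seg 2 [57.9°–131.7°] cycloidal, h=30: θ=84.3° here. β=26.4, B=73.8. 30·(0.3577 − sin(2π·0.3577)/(2π)) = 7.0096 → s = 25.0096
seg 2 [57.9°–131.7°] cycloidal, h=30: full span → s += 30 → s = 48.0000
seg 3 [131.7°–209.1°] cycloidal, h=29: full span → s += 29 → s = 77.0000
seg 4 [209.1°–294.9°] dwell: s stays 77.0000
seg 5 [294.9°–360°] cycloidal, h=-77: θ=299° here. β=4.1, B=65.1. -77·(0.0630 − sin(2π·0.0630)/(2π)) = -0.1256 → s = 76.8744
seg 5 [294.9°–360°] cycloidal, h=-77: θ=322.1° here. β=27.2, B=65.1. -77·(0.4178 − sin(2π·0.4178)/(2π)) = -26.1216 → s = 50.8784
seg 5 [294.9°–360°] cycloidal, h=-77: θ=333.7° here. β=38.8, B=65.1. -77·(0.5960 − sin(2π·0.5960)/(2π)) = -52.8447 → s = 24.1553

θ=84.3°: 25.0096
θ=299°: 76.8744
θ=322.1°: 50.8784
θ=333.7°: 24.1553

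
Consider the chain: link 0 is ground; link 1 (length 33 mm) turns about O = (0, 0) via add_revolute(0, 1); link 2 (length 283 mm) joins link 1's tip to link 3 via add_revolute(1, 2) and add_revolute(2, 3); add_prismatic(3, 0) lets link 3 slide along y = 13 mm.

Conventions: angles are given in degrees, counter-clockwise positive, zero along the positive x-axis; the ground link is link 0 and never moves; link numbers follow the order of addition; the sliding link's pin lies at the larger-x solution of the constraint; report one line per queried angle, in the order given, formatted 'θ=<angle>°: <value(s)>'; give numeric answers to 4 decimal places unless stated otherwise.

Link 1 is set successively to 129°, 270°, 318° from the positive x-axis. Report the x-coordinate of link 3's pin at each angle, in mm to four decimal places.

geometry: r = 33 mm, L = 283 mm, e = 13 mm
θ=129°: crank pin P = (r cos θ, r sin θ) = (-20.767573, 25.645817)
θ=129°: h = r sin θ − e = 25.645817 − 13 = 12.645817
θ=129°: x = r cos θ + √(L² − h²) = -20.767573 + 282.717321 = 261.949748
θ=270°: crank pin P = (r cos θ, r sin θ) = (-0.000000, -33.000000)
θ=270°: h = r sin θ − e = -33.000000 − 13 = -46.000000
θ=270°: x = r cos θ + √(L² − h²) = -0.000000 + 279.236459 = 279.236459
θ=318°: crank pin P = (r cos θ, r sin θ) = (24.523779, -22.081310)
θ=318°: h = r sin θ − e = -22.081310 − 13 = -35.081310
θ=318°: x = r cos θ + √(L² − h²) = 24.523779 + 280.817203 = 305.340983

θ=129°: 261.9497
θ=270°: 279.2365
θ=318°: 305.3410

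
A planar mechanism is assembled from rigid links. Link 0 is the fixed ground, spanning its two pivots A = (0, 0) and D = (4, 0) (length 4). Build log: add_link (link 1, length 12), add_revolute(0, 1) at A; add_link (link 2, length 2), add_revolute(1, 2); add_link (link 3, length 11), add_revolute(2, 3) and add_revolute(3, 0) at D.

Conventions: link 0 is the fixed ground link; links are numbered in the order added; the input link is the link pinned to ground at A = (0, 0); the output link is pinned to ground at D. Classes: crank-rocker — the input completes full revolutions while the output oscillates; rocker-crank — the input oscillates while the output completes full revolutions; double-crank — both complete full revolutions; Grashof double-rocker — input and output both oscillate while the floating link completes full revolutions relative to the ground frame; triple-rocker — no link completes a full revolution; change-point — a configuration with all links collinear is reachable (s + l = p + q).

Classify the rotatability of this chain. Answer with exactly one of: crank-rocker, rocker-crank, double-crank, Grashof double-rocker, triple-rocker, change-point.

lengths: ground=4, input=12, coupler=2, output=11
sorted: s=2 (shortest), l=12 (longest), p+q=15
s + l = 14 vs p + q = 15
s + l < p + q (Grashof) with shortest = coupler link → Grashof double-rocker

Grashof double-rocker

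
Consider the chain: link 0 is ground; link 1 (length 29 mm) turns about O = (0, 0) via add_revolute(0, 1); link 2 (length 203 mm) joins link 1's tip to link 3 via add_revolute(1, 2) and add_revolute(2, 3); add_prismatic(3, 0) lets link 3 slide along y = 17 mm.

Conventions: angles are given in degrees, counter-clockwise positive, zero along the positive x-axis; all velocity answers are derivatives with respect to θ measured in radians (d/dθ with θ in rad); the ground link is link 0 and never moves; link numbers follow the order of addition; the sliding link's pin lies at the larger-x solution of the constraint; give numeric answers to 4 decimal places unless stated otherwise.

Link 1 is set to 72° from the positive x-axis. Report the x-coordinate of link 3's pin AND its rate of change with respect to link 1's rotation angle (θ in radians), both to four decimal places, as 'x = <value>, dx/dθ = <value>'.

geometry: r = 29 mm, L = 203 mm, e = 17 mm
crank pin P = (r cos θ, r sin θ) = (8.961493, 27.580639)
h = r sin θ − e = 27.580639 − 17 = 10.580639
x = r cos θ + √(L² − h²) = 8.961493 + 202.724074 = 211.685567
dx/dθ = −r sin θ − h·r cos θ/√(L² − h²) (θ in radians; h = 10.580639) = -28.048360

x = 211.6856, dx/dθ = -28.0484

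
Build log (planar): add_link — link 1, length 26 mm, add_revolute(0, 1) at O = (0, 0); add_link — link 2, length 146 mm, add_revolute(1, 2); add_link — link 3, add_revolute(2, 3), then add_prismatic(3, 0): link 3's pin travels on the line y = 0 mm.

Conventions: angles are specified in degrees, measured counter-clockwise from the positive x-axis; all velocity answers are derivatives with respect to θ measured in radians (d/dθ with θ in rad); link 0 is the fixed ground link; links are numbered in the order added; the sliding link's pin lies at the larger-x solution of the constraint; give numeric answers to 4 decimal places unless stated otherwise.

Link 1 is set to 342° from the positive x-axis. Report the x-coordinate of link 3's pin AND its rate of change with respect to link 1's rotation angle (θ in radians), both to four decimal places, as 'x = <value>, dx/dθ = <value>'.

geometry: r = 26 mm, L = 146 mm, e = 0 mm
crank pin P = (r cos θ, r sin θ) = (24.727469, -8.034442)
h = r sin θ − e = -8.034442 − 0 = -8.034442
x = r cos θ + √(L² − h²) = 24.727469 + 145.778763 = 170.506232
dx/dθ = −r sin θ − h·r cos θ/√(L² − h²) (θ in radians; h = -8.034442) = 9.397270

x = 170.5062, dx/dθ = 9.3973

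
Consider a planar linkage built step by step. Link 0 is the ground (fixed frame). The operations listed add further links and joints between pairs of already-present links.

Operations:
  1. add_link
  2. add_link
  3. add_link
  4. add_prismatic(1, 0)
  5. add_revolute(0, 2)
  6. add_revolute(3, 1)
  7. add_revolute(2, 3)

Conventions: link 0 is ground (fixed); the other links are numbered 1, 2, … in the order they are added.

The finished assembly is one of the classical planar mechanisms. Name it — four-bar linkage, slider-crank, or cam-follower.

links: 4 (incl. ground); joints: 3 revolute, 1 prismatic, 0 higher (cam) pair, forming one closed loop
4 links, 3 revolutes + 1 prismatic in one loop → slider-crank

slider-crank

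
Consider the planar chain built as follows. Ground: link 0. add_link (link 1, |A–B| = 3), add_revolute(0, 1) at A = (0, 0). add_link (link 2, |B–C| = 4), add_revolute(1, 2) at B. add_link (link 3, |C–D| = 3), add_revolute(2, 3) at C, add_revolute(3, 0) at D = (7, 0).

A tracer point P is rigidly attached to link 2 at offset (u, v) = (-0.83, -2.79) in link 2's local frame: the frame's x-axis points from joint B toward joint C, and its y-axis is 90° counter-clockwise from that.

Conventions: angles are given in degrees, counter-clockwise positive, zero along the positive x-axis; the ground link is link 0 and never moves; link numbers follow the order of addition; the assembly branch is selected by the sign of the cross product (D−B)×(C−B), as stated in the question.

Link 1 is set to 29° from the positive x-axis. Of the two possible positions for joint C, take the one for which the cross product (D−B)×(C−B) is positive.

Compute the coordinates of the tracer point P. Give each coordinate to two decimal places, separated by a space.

A=(0,0), D=(7.00,0)
B = A + 3.00·(cos29°, sin29°) = (2.6239, 1.4544)
|BD| = 4.6115
circle(B,4.00) ∩ circle(D,3.00): a=3.0647, h=2.5705
  candidates: C₊=(6.3429,2.9271) cross=11.854; C₋=(4.7215,-1.9515) cross=-11.854
  branch + wants cross > 0 → take C=(6.3429,2.9271) (cross=11.854)
ex = (C−B)/|BC| = (0.9298,0.3682); ey = (-0.3682,0.9298)
P = B + -0.83·ex + -2.79·ey = (2.8794,-1.4452)

2.88 -1.45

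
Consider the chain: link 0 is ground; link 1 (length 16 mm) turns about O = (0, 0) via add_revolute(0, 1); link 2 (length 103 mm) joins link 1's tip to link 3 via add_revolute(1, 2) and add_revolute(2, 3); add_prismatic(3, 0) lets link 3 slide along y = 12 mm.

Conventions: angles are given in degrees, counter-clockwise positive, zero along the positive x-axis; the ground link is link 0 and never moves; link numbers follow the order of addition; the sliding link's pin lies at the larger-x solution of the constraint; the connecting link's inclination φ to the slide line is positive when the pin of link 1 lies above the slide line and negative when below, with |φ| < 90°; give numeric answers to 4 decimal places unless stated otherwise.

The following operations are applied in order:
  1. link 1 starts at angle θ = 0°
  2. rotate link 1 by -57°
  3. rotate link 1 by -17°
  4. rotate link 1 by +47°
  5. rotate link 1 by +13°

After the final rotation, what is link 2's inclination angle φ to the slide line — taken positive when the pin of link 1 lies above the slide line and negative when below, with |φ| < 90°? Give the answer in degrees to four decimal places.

geometry: r = 16 mm, L = 103 mm, e = 12 mm; θ starts at 0°
rotate link 1 by -57°: θ ← 0° -57° = -57°
rotate link 1 by -17°: θ ← -57° -17° = -74°
rotate link 1 by +47°: θ ← -74° +47° = -27°
rotate link 1 by +13°: θ ← -27° +13° = -14°
h = r sin θ − e = -3.870750 − 12 = -15.870750
sin φ = h / L = -15.870750 / 103 = -0.15408495
φ = arcsin(-0.15408495) = -8.863730°

-8.8637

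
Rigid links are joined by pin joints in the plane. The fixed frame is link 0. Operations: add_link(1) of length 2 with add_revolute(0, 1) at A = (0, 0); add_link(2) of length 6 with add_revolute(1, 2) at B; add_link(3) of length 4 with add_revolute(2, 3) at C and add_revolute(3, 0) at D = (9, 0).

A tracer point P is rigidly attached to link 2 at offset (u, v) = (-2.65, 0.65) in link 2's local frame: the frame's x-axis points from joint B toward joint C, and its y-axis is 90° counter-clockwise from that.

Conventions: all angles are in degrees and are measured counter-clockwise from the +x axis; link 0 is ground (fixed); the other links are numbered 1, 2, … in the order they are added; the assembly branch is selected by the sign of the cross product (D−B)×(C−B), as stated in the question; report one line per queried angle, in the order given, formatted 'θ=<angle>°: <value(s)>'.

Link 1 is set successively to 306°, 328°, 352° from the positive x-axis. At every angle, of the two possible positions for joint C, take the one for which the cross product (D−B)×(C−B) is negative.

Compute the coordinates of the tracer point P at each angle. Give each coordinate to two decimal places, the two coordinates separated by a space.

A=(0,0), D=(9.00,0)
θ=306°: B = A + 2.00·(cos306°, sin306°) = (1.1756, -1.6180)
θ=306°: |BD| = 7.9900
θ=306°: circle(B,6.00) ∩ circle(D,4.00): a=5.2466, h=2.9110
θ=306°:   candidates: C₊=(5.7239,2.2951) cross=23.258; C₋=(6.9029,-3.4062) cross=-23.258
θ=306°:   branch - wants cross < 0 → take C=(6.9029,-3.4062) (cross=-23.258)
θ=306°: ex = (C−B)/|BC| = (0.9546,-0.2980); ey = (0.2980,0.9546)
θ=306°: P = B + -2.65·ex + 0.65·ey = (-1.1603,-0.2078)
θ=328°: B = A + 2.00·(cos328°, sin328°) = (1.6961, -1.0598)
θ=328°: |BD| = 7.3804
θ=328°: circle(B,6.00) ∩ circle(D,4.00): a=5.0451, h=3.2475
θ=328°:   candidates: C₊=(6.2226,2.8785) cross=23.968; C₋=(7.1553,-3.5492) cross=-23.968
θ=328°:   branch - wants cross < 0 → take C=(7.1553,-3.5492) (cross=-23.968)
θ=328°: ex = (C−B)/|BC| = (0.9099,-0.4149); ey = (0.4149,0.9099)
θ=328°: P = B + -2.65·ex + 0.65·ey = (-0.4454,0.6311)
θ=352°: B = A + 2.00·(cos352°, sin352°) = (1.9805, -0.2783)
θ=352°: |BD| = 7.0250
θ=352°: circle(B,6.00) ∩ circle(D,4.00): a=4.9360, h=3.4112
θ=352°:   candidates: C₊=(6.7775,3.3257) cross=23.963; C₋=(7.0478,-3.4913) cross=-23.963
θ=352°:   branch - wants cross < 0 → take C=(7.0478,-3.4913) (cross=-23.963)
θ=352°: ex = (C−B)/|BC| = (0.8445,-0.5355); ey = (0.5355,0.8445)
θ=352°: P = B + -2.65·ex + 0.65·ey = (0.0906,1.6896)

θ=306°: -1.16 -0.21
θ=328°: -0.45 0.63
θ=352°: 0.09 1.69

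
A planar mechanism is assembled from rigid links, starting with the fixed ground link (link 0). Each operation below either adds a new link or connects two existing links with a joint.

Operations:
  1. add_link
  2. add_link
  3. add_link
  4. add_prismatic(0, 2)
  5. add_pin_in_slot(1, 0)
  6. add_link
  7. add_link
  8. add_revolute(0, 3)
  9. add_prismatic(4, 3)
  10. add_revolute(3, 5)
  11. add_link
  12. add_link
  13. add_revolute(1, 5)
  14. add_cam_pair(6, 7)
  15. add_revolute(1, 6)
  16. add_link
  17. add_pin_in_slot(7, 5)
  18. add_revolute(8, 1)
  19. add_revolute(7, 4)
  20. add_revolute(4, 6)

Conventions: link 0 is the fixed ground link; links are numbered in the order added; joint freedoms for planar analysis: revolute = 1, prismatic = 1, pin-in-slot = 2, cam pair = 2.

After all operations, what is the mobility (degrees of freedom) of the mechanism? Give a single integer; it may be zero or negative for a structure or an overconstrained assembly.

(L,J1,J2)=(1,0,0); link0 fixed
link1: (2,0,0)
link2: (3,0,0)
link3: (4,0,0)
P 0-2 [J1]: (4,1,0)
PS 1-0 [J2]: (4,1,1)
link4: (5,1,1)
link5: (6,1,1)
R 0-3 [J1]: (6,2,1)
P 4-3 [J1]: (6,3,1)
R 3-5 [J1]: (6,4,1)
link6: (7,4,1)
link7: (8,4,1)
R 1-5 [J1]: (8,5,1)
C 6-7 [J2]: (8,5,2)
R 1-6 [J1]: (8,6,2)
link8: (9,6,2)
PS 7-5 [J2]: (9,6,3)
R 8-1 [J1]: (9,7,3)
R 7-4 [J1]: (9,8,3)
R 4-6 [J1]: (9,9,3)
Grübler: 3·8 − 2·9 − 3 = 3

M = 3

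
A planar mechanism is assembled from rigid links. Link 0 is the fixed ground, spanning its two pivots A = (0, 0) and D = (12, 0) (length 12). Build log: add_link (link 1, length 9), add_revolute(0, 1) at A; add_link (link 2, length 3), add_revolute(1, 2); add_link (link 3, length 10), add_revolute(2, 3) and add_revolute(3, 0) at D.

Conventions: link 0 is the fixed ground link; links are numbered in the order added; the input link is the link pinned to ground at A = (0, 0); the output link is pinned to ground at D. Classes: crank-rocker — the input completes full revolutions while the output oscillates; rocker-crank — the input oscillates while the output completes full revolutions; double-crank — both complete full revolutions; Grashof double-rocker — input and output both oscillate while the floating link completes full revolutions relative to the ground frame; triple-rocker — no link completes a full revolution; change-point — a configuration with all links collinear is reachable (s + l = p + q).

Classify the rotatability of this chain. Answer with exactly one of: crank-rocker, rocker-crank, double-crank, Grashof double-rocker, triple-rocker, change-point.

lengths: ground=12, input=9, coupler=3, output=10
sorted: s=3 (shortest), l=12 (longest), p+q=19
s + l = 15 vs p + q = 19
s + l < p + q (Grashof) with shortest = coupler link → Grashof double-rocker

Grashof double-rocker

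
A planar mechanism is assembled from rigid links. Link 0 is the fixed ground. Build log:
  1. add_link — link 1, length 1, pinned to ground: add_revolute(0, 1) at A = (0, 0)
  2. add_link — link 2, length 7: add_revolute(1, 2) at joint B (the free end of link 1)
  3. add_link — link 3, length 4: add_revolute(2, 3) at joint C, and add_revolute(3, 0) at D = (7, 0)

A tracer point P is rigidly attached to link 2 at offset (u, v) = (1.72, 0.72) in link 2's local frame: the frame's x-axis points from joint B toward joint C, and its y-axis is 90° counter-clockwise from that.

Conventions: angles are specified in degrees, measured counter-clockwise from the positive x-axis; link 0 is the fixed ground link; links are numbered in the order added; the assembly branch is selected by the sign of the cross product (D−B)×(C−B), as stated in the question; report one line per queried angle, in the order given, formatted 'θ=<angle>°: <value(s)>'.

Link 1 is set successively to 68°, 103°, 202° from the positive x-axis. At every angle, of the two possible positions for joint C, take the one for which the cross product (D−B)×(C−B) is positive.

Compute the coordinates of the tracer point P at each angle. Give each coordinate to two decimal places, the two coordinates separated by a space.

A=(0,0), D=(7.00,0)
θ=68°: B = A + 1.00·(cos68°, sin68°) = (0.3746, 0.9272)
θ=68°: |BD| = 6.6900
θ=68°: circle(B,7.00) ∩ circle(D,4.00): a=5.8114, h=3.9023
θ=68°:   candidates: C₊=(6.6707,3.9864) cross=26.106; C₋=(5.5890,-3.7429) cross=-26.106
θ=68°:   branch + wants cross > 0 → take C=(6.6707,3.9864) (cross=26.106)
θ=68°: ex = (C−B)/|BC| = (0.8994,0.4370); ey = (-0.4370,0.8994)
θ=68°: P = B + 1.72·ex + 0.72·ey = (1.6070,2.3265)
θ=103°: B = A + 1.00·(cos103°, sin103°) = (-0.2250, 0.9744)
θ=103°: |BD| = 7.2904
θ=103°: circle(B,7.00) ∩ circle(D,4.00): a=5.9084, h=3.7537
θ=103°:   candidates: C₊=(6.1322,3.9047) cross=27.366; C₋=(5.1288,-3.5353) cross=-27.366
θ=103°:   branch + wants cross > 0 → take C=(6.1322,3.9047) (cross=27.366)
θ=103°: ex = (C−B)/|BC| = (0.9082,0.4186); ey = (-0.4186,0.9082)
θ=103°: P = B + 1.72·ex + 0.72·ey = (1.0357,2.3483)
θ=202°: B = A + 1.00·(cos202°, sin202°) = (-0.9272, -0.3746)
θ=202°: |BD| = 7.9360
θ=202°: circle(B,7.00) ∩ circle(D,4.00): a=6.0471, h=3.5259
θ=202°:   candidates: C₊=(4.9468,3.4328) cross=27.982; C₋=(5.2797,-3.6111) cross=-27.982
θ=202°:   branch + wants cross > 0 → take C=(4.9468,3.4328) (cross=27.982)
θ=202°: ex = (C−B)/|BC| = (0.8391,0.5439); ey = (-0.5439,0.8391)
θ=202°: P = B + 1.72·ex + 0.72·ey = (0.1245,1.1651)

θ=68°: 1.61 2.33
θ=103°: 1.04 2.35
θ=202°: 0.12 1.17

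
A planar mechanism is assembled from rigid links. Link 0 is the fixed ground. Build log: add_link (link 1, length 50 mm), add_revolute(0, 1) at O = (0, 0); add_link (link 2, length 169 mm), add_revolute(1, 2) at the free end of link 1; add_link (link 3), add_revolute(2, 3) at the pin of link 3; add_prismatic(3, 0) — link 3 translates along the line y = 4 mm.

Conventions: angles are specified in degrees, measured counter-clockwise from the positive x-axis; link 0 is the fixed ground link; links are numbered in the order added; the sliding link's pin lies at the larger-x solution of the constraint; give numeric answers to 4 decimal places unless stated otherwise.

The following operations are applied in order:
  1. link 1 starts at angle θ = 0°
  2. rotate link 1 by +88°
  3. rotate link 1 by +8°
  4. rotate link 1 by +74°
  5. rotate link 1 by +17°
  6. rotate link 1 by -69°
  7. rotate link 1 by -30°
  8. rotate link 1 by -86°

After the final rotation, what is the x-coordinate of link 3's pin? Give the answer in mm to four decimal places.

geometry: r = 50 mm, L = 169 mm, e = 4 mm; θ starts at 0°
rotate link 1 by +88°: θ ← 0° +88° = 88°
rotate link 1 by +8°: θ ← 88° +8° = 96°
rotate link 1 by +74°: θ ← 96° +74° = 170°
rotate link 1 by +17°: θ ← 170° +17° = 187°
rotate link 1 by -69°: θ ← 187° -69° = 118°
rotate link 1 by -30°: θ ← 118° -30° = 88°
rotate link 1 by -86°: θ ← 88° -86° = 2°
crank pin P = (r cos θ, r sin θ) = (49.969541, 1.744975)
h = r sin θ − e = 1.744975 − 4 = -2.255025
x = r cos θ + √(L² − h²) = 49.969541 + 168.984955 = 218.954496

218.9545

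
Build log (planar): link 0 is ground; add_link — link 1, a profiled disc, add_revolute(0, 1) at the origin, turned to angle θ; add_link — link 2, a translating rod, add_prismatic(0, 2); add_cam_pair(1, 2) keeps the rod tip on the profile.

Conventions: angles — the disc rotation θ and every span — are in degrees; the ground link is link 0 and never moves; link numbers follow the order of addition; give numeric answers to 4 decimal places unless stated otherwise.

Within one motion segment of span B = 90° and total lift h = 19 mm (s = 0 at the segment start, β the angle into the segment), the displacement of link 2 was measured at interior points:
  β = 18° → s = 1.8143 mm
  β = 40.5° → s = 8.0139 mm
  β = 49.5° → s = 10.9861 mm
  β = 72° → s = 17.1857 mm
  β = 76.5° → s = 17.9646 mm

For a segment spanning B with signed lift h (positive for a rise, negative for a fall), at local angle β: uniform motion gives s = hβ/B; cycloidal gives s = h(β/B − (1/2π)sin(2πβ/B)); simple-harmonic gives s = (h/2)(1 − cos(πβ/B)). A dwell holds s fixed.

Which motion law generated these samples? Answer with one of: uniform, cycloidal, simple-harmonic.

candidates at β/B = r: uniform s = h·r (linear in β); cycloidal s = h·(r − sin(2πr)/(2π)); simple-harmonic s = (h/2)(1 − cos(πr))
β=18°: printed 1.8143 | uniform 3.8000, cycloidal 0.9241, simple-harmonic 1.8143
β=40.5°: printed 8.0139 | uniform 8.5500, cycloidal 7.6155, simple-harmonic 8.0139
β=49.5°: printed 10.9861 | uniform 10.4500, cycloidal 11.3845, simple-harmonic 10.9861
β=72°: printed 17.1857 | uniform 15.2000, cycloidal 18.0759, simple-harmonic 17.1857
β=76.5°: printed 17.9646 | uniform 16.1500, cycloidal 18.5964, simple-harmonic 17.9646
only one law matches every sample → simple-harmonic

simple-harmonic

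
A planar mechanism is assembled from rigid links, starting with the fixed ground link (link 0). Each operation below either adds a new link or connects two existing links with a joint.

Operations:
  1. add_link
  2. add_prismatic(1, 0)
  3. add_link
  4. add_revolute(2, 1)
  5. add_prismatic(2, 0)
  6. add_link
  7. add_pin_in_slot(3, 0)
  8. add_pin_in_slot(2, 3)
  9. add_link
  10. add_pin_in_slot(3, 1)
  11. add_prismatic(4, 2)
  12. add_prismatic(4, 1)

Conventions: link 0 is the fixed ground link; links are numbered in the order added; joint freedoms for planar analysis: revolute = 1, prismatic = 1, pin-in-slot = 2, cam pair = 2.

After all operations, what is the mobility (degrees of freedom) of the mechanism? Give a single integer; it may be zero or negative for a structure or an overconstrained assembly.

(L,J1,J2)=(1,0,0); link0 fixed
link1: (2,0,0)
P 1-0 [J1]: (2,1,0)
link2: (3,1,0)
R 2-1 [J1]: (3,2,0)
P 2-0 [J1]: (3,3,0)
link3: (4,3,0)
PS 3-0 [J2]: (4,3,1)
PS 2-3 [J2]: (4,3,2)
link4: (5,3,2)
PS 3-1 [J2]: (5,3,3)
P 4-2 [J1]: (5,4,3)
P 4-1 [J1]: (5,5,3)
Grübler: 3·4 − 2·5 − 3 = -1

M = -1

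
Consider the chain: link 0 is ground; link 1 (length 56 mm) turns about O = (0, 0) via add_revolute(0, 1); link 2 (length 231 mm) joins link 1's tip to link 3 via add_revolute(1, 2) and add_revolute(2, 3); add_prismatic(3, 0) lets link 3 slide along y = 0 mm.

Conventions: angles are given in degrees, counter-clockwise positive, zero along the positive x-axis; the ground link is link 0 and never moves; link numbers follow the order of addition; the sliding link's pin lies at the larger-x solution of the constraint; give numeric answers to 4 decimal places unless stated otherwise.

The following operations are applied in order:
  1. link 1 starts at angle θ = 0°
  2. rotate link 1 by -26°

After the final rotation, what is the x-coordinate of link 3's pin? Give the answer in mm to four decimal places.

geometry: r = 56 mm, L = 231 mm, e = 0 mm; θ starts at 0°
rotate link 1 by -26°: θ ← 0° -26° = -26°
crank pin P = (r cos θ, r sin θ) = (50.332467, -24.548784)
h = r sin θ − e = -24.548784 − 0 = -24.548784
x = r cos θ + √(L² − h²) = 50.332467 + 229.691874 = 280.024341

280.0243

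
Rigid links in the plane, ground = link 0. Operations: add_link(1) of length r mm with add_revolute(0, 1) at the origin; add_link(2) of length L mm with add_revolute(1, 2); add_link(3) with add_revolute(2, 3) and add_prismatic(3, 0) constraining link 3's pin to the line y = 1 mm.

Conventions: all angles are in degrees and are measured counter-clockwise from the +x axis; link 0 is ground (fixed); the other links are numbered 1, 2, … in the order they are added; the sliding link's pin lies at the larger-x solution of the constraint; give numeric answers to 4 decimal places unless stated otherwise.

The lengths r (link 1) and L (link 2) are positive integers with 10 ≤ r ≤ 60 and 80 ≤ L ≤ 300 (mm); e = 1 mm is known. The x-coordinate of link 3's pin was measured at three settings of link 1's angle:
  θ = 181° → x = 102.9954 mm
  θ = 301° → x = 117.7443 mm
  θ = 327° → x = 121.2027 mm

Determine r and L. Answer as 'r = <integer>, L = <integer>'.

constraint per measurement: (x − r cos θ)² + (r sin θ − e)² = L²
subtracting the θ₁ and θ₂ equations cancels the r² and L² terms:
r = (x₁² − x₂²) / (2[(x₁cos θ₁ + e sin θ₁) − (x₂cos θ₂ + e sin θ₂)]) = 10.0000 → r = 10
L² = (x₁ − r cos θ₁)² + (r sin θ₁ − e)² = 12768.9957 → L = 113.0000 → L = 113
check at θ₃=327°: x = 121.2027 (printed 121.2027) ✓

r = 10, L = 113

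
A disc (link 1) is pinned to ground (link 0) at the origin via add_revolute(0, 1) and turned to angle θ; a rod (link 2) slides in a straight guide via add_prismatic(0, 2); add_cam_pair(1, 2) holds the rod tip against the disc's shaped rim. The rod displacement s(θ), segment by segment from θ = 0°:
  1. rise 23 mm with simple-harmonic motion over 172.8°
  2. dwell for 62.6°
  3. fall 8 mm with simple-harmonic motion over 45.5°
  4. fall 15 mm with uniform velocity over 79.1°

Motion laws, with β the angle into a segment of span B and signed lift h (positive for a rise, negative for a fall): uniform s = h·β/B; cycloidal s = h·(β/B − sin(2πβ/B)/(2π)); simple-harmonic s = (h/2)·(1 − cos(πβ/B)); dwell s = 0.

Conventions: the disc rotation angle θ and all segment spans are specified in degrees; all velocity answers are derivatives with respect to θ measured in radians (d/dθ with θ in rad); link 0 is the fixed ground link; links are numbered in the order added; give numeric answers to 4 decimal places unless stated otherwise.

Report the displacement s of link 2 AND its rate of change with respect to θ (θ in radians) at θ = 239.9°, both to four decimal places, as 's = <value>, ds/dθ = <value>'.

segment 1 (0° to 172.8°, simple-harmonic, h = 23) is passed completely: s = 0.0000 + (23) = 23.0000
segment 2 (172.8° to 235.4°, dwell): s unchanged at 23.0000
θ = 239.9° falls in segment 3 (235.4° to 280.9°, simple-harmonic, h = -8): β = 239.9 − 235.4 = 4.5°, B = 45.5°; Δs = -8/2·(1 − cos(π·0.0989)) = -0.1915; s = 23.0000 − 0.1915 = 22.8085
velocity in seg [235.4°–280.9°] (simple-harmonic), θ in radians: β = 4.5° = 0.0785 rad, B = 45.5° = 0.7941 rad; ds/dθ = (πh/(2B)) sin(πβ/B) = (π·(-8)/(2·0.7941)) sin(π·0.0989) = -4.837954 mm/rad

s = 22.8085, ds/dθ = -4.8380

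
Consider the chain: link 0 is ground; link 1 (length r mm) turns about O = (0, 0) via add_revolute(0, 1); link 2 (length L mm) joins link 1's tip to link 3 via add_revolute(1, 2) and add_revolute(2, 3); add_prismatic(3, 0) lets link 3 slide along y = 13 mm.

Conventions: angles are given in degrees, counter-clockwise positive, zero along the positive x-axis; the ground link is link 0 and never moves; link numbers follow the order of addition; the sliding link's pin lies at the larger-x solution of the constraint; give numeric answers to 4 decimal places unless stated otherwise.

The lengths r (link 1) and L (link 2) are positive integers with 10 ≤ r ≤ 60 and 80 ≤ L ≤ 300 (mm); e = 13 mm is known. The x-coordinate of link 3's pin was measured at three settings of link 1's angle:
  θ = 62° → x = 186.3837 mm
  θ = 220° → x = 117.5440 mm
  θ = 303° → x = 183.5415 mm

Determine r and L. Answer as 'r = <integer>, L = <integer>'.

constraint per measurement: (x − r cos θ)² + (r sin θ − e)² = L²
subtracting the θ₁ and θ₂ equations cancels the r² and L² terms:
r = (x₁² − x₂²) / (2[(x₁cos θ₁ + e sin θ₁) − (x₂cos θ₂ + e sin θ₂)]) = 52.9999 → r = 53
L² = (x₁ − r cos θ₁)² + (r sin θ₁ − e)² = 27224.9861 → L = 165.0000 → L = 165
check at θ₃=303°: x = 183.5415 (printed 183.5415) ✓

r = 53, L = 165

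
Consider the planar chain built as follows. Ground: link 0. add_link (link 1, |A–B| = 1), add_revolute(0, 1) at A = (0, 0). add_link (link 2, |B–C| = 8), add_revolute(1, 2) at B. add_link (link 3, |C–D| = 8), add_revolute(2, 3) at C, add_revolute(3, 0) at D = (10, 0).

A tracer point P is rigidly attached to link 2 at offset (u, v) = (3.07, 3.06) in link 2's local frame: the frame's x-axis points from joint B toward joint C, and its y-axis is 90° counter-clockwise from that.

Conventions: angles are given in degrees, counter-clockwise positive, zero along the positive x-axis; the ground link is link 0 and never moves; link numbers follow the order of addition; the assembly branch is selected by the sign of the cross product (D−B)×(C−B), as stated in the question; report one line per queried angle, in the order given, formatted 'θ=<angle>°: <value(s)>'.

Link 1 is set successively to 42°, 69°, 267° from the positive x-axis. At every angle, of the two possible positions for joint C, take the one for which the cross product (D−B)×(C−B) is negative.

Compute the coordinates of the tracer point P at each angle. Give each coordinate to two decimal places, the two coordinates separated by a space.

A=(0,0), D=(10.00,0)
θ=42°: B = A + 1.00·(cos42°, sin42°) = (0.7431, 0.6691)
θ=42°: |BD| = 9.2810
θ=42°: circle(B,8.00) ∩ circle(D,8.00): a=4.6405, h=6.5166
θ=42°:   candidates: C₊=(5.8414,6.8342) cross=60.480; C₋=(4.9017,-6.1650) cross=-60.480
θ=42°:   branch - wants cross < 0 → take C=(4.9017,-6.1650) (cross=-60.480)
θ=42°: ex = (C−B)/|BC| = (0.5198,-0.8543); ey = (0.8543,0.5198)
θ=42°: P = B + 3.07·ex + 3.06·ey = (4.9531,-0.3628)
θ=69°: B = A + 1.00·(cos69°, sin69°) = (0.3584, 0.9336)
θ=69°: |BD| = 9.6867
θ=69°: circle(B,8.00) ∩ circle(D,8.00): a=4.8434, h=6.3672
θ=69°:   candidates: C₊=(5.7928,6.8044) cross=61.678; C₋=(4.5655,-5.8708) cross=-61.678
θ=69°:   branch - wants cross < 0 → take C=(4.5655,-5.8708) (cross=-61.678)
θ=69°: ex = (C−B)/|BC| = (0.5259,-0.8505); ey = (0.8505,0.5259)
θ=69°: P = B + 3.07·ex + 3.06·ey = (4.5755,-0.0684)
θ=267°: B = A + 1.00·(cos267°, sin267°) = (-0.0523, -0.9986)
θ=267°: |BD| = 10.1018
θ=267°: circle(B,8.00) ∩ circle(D,8.00): a=5.0509, h=6.2039
θ=267°:   candidates: C₊=(4.3605,5.6742) cross=62.671; C₋=(5.5871,-6.6728) cross=-62.671
θ=267°:   branch - wants cross < 0 → take C=(5.5871,-6.6728) (cross=-62.671)
θ=267°: ex = (C−B)/|BC| = (0.7049,-0.7093); ey = (0.7093,0.7049)
θ=267°: P = B + 3.07·ex + 3.06·ey = (4.2822,-1.0190)

θ=42°: 4.95 -0.36
θ=69°: 4.58 -0.07
θ=267°: 4.28 -1.02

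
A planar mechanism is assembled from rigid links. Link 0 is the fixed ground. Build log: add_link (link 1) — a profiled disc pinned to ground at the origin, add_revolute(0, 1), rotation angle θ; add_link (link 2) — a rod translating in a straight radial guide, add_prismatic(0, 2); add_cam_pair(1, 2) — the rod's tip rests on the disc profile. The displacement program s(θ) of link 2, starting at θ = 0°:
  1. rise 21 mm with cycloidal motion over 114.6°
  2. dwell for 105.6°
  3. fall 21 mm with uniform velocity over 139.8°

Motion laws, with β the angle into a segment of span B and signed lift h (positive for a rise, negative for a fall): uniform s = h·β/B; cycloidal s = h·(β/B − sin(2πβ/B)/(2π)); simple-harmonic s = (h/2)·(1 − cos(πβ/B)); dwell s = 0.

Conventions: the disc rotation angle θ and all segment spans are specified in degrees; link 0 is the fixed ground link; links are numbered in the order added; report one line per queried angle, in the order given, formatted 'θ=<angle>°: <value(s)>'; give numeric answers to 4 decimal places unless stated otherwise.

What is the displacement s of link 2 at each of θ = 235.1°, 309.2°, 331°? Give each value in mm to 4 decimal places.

seg 1 [0°–114.6°] cycloidal, h=21: full span → s += 21 → s = 21.0000
seg 2 [114.6°–220.2°] dwell: s stays 21.0000
seg 3 [220.2°–360°] uniform, h=-21: θ=235.1° here. β=14.9, B=139.8. -21·14.9/139.8 = -2.2382 → s = 18.7618
seg 3 [220.2°–360°] uniform, h=-21: θ=309.2° here. β=89, B=139.8. -21·89/139.8 = -13.3691 → s = 7.6309
seg 3 [220.2°–360°] uniform, h=-21: θ=331° here. β=110.8, B=139.8. -21·110.8/139.8 = -16.6438 → s = 4.3562

θ=235.1°: 18.7618
θ=309.2°: 7.6309
θ=331°: 4.3562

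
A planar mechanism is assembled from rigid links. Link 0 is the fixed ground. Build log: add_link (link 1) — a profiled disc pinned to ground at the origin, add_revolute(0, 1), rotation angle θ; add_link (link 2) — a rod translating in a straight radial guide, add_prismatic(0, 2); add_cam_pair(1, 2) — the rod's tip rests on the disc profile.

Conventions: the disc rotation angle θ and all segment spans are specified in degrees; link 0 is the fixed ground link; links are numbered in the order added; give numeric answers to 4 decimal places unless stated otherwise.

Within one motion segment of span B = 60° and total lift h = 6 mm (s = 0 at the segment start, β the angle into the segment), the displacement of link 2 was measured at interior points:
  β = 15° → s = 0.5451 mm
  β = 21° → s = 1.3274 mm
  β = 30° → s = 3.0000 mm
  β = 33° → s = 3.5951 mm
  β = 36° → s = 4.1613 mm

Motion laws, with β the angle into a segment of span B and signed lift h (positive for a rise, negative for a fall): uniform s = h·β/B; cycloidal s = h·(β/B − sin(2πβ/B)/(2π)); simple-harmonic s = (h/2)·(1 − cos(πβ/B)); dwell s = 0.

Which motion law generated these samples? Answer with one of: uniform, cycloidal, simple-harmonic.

candidates at β/B = r: uniform s = h·r (linear in β); cycloidal s = h·(r − sin(2πr)/(2π)); simple-harmonic s = (h/2)(1 − cos(πr))
β=15°: printed 0.5451 | uniform 1.5000, cycloidal 0.5451, simple-harmonic 0.8787
β=21°: printed 1.3274 | uniform 2.1000, cycloidal 1.3274, simple-harmonic 1.6380
β=30°: printed 3.0000 | uniform 3.0000, cycloidal 3.0000, simple-harmonic 3.0000
β=33°: printed 3.5951 | uniform 3.3000, cycloidal 3.5951, simple-harmonic 3.4693
β=36°: printed 4.1613 | uniform 3.6000, cycloidal 4.1613, simple-harmonic 3.9271
only one law matches every sample → cycloidal

cycloidal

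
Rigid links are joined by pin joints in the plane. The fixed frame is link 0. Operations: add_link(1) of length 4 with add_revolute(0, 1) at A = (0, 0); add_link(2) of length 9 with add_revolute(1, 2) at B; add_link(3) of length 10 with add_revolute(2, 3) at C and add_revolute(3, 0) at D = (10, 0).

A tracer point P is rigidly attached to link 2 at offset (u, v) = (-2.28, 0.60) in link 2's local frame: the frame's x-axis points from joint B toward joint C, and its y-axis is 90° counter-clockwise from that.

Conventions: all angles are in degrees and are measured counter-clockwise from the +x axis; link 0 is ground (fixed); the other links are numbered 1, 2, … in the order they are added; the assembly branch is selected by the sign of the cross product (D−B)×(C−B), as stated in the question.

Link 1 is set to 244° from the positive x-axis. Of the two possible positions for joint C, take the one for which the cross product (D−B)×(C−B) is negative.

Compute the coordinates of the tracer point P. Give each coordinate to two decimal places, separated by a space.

A=(0,0), D=(10.00,0)
B = A + 4.00·(cos244°, sin244°) = (-1.7535, -3.5952)
|BD| = 12.2910
circle(B,9.00) ∩ circle(D,10.00): a=5.3726, h=7.2205
  candidates: C₊=(1.2721,4.8810) cross=88.747; C₋=(5.4962,-8.9283) cross=-88.747
  branch - wants cross < 0 → take C=(5.4962,-8.9283) (cross=-88.747)
ex = (C−B)/|BC| = (0.8055,-0.5926); ey = (0.5926,0.8055)
P = B + -2.28·ex + 0.60·ey = (-3.2345,-1.7608)

-3.23 -1.76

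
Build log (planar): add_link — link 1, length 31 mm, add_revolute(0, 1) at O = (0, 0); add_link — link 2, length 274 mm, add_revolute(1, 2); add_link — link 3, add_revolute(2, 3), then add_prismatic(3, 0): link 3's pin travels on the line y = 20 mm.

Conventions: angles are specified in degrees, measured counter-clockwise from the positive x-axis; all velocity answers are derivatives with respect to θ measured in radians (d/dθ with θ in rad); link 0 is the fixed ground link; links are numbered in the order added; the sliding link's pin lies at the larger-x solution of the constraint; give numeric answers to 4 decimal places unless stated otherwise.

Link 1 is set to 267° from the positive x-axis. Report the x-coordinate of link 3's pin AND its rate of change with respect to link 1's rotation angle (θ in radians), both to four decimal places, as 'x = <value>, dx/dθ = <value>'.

geometry: r = 31 mm, L = 274 mm, e = 20 mm
crank pin P = (r cos θ, r sin θ) = (-1.622415, -30.957516)
h = r sin θ − e = -30.957516 − 20 = -50.957516
x = r cos θ + √(L² − h²) = -1.622415 + 269.219857 = 267.597443
dx/dθ = −r sin θ − h·r cos θ/√(L² − h²) (θ in radians; h = -50.957516) = 30.650427

x = 267.5974, dx/dθ = 30.6504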